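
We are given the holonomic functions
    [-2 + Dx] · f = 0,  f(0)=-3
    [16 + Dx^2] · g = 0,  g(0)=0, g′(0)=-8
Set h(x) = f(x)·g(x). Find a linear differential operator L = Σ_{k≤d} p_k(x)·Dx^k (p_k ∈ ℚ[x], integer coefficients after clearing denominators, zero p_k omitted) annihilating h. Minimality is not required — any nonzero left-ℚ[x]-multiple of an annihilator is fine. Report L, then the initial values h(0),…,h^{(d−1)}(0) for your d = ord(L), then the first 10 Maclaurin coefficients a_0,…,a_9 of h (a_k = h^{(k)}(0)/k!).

L = 20 - 4·Dx + Dx^2  (order 2).
h: a_k = 0, 24, 48, -16, -96, -304/5, 352/15, 4448/105, 64/5, -5744/945, …
ICs: h(0) = 0, h′(0) = 24.

f: a_k = -3, -6, -6, -4, -2, -4/5, -4/15, -8/105, -2/105, -4/945, …
g: a_k = 0, -8, 0, 64/3, 0, -256/15, 0, 2048/315, 0, -4096/2835, …
f·g: L₀ = L_f ⊗_s L_g, ord ≤ 1·2.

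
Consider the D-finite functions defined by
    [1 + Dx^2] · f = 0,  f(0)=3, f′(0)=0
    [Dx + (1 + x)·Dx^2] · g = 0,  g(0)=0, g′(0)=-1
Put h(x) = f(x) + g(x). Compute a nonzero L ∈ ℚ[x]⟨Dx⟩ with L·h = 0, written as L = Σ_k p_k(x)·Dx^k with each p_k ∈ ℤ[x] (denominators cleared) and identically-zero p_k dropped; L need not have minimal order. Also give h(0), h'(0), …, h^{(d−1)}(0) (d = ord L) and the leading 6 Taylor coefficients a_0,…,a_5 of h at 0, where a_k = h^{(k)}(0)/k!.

f: a_k = 3, 0, -3/2, 0, 1/8, 0, …
g: a_k = 0, -1, 1/2, -1/3, 1/4, -1/5, …
f+g: L₀ = lclm(L_f,L_g), ord ≤ 2+2.
L = (7 + 2·x + x^2)·Dx + (3 + 5·x + 3·x^2 + x^3)·Dx^2 + (7 + 2·x + x^2)·Dx^3 + (3 + 5·x + 3·x^2 + x^3)·Dx^4  (order 4).
h: a_k = 3, -1, -1, -1/3, 3/8, -1/5, …
ICs: h(0) = 3, h′(0) = -1, h′′(0) = -2, h′′′(0) = -2.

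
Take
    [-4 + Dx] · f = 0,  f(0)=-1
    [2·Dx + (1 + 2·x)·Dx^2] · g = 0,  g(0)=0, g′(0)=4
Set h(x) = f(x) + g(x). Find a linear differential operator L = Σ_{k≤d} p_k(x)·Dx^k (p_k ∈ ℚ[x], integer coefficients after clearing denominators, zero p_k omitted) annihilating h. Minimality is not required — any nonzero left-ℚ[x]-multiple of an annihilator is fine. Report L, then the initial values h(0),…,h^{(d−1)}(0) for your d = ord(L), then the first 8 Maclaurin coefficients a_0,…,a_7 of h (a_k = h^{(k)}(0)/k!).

L = (-32 - 32·x)·Dx + (-4 - 32·x - 32·x^2)·Dx^2 + (3 + 10·x + 8·x^2)·Dx^3  (order 3).
h: a_k = -1, 0, -12, -16/3, -56/3, 64/15, -1216/45, 10496/315, …
ICs: h(0) = -1, h′(0) = 0, h′′(0) = -24.

f: a_k = -1, -4, -8, -32/3, -32/3, -128/15, -256/45, -1024/315, …
g: a_k = 0, 4, -4, 16/3, -8, 64/5, -64/3, 256/7, …
h₀=f+g: left-lcm gives L₀, ord ≤ 3.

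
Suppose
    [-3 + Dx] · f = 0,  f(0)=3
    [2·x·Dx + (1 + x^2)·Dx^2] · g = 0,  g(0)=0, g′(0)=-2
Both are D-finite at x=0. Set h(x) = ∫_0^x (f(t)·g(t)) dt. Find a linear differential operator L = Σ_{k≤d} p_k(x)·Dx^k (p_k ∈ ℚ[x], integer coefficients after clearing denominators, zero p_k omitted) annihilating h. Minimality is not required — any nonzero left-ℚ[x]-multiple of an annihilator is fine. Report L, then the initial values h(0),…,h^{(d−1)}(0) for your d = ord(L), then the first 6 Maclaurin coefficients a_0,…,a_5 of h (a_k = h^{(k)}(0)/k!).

f: a_k = 3, 9, 27/2, 27/2, 81/8, 243/40, …
g: a_k = 0, -2, 0, 2/3, 0, -2/5, …
L₀ := L_f ⊗_s L_g (sym. prod.), ord ≤ 2.
h=∫₀ˣh₀: take L = L₀·Dx.
L = (9 - 6·x + 9·x^2)·Dx + (-6 + 2·x - 6·x^2)·Dx^2 + (1 + x^2)·Dx^3  (order 3).
h: a_k = 0, 0, -3, -6, -25/4, -21/5, …
ICs: h(0) = 0, h′(0) = 0, h′′(0) = -6.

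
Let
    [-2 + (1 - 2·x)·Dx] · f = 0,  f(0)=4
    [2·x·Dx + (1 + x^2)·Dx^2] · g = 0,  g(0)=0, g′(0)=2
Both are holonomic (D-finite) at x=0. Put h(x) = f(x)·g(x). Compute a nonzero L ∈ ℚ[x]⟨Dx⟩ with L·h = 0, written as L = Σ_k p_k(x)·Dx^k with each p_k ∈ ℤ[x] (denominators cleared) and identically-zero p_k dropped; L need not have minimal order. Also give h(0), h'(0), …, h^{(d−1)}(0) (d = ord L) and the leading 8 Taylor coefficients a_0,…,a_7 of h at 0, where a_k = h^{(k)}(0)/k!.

L = 4·x + (4 - 2·x + 8·x^2)·Dx + (-1 + 2·x - x^2 + 2·x^3)·Dx^2  (order 2).
h: a_k = 0, 8, 16, 88/3, 176/3, 1784/15, 3568/15, 49832/105, …
ICs: h(0) = 0, h′(0) = 8.

f: a_k = 4, 8, 16, 32, 64, 128, 256, 512, …
g: a_k = 0, 2, 0, -2/3, 0, 2/5, 0, -2/7, …
Product ⇒ symmetric product L₀, ord ≤ 2.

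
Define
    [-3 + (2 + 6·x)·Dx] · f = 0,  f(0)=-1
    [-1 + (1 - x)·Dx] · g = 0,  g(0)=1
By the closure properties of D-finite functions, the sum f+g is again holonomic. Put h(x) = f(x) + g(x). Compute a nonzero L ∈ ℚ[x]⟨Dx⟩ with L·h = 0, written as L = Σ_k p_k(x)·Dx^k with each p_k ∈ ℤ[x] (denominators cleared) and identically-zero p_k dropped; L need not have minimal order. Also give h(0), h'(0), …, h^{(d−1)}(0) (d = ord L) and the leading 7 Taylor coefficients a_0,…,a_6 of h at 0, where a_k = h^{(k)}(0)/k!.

L = (21 + 27·x) + (-17 - 30·x - 81·x^2)·Dx + (-2 + 14·x + 42·x^2 - 54·x^3)·Dx^2  (order 2).
h: a_k = 0, -1/2, 17/8, -11/16, 533/128, -1445/256, 16333/1024, …
ICs: h(0) = 0, h′(0) = -1/2.

f: a_k = -1, -3/2, 9/8, -27/16, 405/128, -1701/256, 15309/1024, …
g: a_k = 1, 1, 1, 1, 1, 1, 1, …
Sum ⇒ L₀ = lclm(L_f,L_g) in ℚ(x)⟨Dx⟩.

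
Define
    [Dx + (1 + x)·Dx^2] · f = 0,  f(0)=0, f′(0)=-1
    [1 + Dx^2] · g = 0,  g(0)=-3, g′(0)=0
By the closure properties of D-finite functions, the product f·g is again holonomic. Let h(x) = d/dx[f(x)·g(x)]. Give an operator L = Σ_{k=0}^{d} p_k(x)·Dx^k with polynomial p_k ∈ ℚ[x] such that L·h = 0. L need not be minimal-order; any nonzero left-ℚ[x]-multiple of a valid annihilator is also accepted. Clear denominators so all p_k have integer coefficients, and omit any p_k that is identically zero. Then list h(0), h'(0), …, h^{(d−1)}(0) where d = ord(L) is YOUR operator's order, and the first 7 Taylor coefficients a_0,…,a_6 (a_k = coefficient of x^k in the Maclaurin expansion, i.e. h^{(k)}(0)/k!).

L = (-25 - 44·x - 42·x^2 + 12·x^3 + 43·x^4 + 24·x^5 + 4·x^6) + (-24 - 32·x + 20·x^2 + 60·x^3 + 40·x^4 + 8·x^5)·Dx + (-28 - 44·x - 14·x^2 + 72·x^3 + 98·x^4 + 48·x^5 + 8·x^6)·Dx^2 + (-24 - 32·x + 20·x^2 + 60·x^3 + 40·x^4 + 8·x^5)·Dx^3 + (-3 + 28·x^2 + 60·x^3 + 55·x^4 + 24·x^5 + 4·x^6)·Dx^4  (order 4).
h: a_k = 3, -3, -3/2, 0, 9/8, -9/8, 93/80, …
ICs: h(0) = 3, h′(0) = -3, h′′(0) = -3, h′′′(0) = 0.

f: a_k = 0, -1, 1/2, -1/3, 1/4, -1/5, 1/6, …
g: a_k = -3, 0, 3/2, 0, -1/8, 0, 1/240, …
h₀=f·g: eliminate ⇒ L₀, order ≤ 2·2.
h=h₀': d/dx-closure on L₀ ⇒ L.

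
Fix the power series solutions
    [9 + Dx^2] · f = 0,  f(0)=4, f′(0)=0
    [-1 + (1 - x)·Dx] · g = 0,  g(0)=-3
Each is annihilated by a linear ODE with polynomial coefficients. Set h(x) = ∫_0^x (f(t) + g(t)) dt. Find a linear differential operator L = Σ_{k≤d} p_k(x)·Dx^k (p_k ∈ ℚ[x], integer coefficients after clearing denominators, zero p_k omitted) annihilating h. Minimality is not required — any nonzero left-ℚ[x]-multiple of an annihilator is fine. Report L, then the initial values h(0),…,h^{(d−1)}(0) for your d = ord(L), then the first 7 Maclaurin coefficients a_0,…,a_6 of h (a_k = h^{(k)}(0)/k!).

L = (-135 + 162·x - 81·x^2)·Dx + (99 - 261·x + 243·x^2 - 81·x^3)·Dx^2 + (-15 + 18·x - 9·x^2)·Dx^3 + (11 - 29·x + 27·x^2 - 9·x^3)·Dx^4  (order 4).
h: a_k = 0, 1, -3/2, -7, -3/4, 21/10, -1/2, …
ICs: h(0) = 0, h′(0) = 1, h′′(0) = -3, h′′′(0) = -42.

f: a_k = 4, 0, -18, 0, 27/2, 0, -81/20, …
g: a_k = -3, -3, -3, -3, -3, -3, -3, …
f+g: L₀ = lclm(L_f,L_g), ord ≤ 2+1.
Integrate: L := L₀·Dx.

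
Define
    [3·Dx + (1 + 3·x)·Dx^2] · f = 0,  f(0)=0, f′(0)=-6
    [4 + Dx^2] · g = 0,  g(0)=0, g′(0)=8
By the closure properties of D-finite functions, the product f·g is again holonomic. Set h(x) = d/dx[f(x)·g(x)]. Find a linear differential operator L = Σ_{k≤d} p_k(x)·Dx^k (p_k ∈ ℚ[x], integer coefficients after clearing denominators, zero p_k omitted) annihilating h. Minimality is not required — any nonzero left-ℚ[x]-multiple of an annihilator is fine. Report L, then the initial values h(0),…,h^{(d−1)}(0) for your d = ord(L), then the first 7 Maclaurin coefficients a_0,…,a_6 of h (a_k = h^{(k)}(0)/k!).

f: a_k = 0, -6, 9, -18, 81/2, -486/5, 243, …
g: a_k = 0, 8, 0, -16/3, 0, 16/15, 0, …
Product ⇒ symmetric product L₀, ord ≤ 4.
h₀' ⇒ L via d/dx closure of L₀.
L = (-21880 - 49536·x - 195264·x^2 - 252288·x^3 + 225504·x^4 + 746496·x^5 + 373248·x^6) + (-9384 - 44856·x - 47520·x^2 + 90720·x^3 + 311040·x^4 + 186624·x^5)·Dx + (-6026 - 16344·x - 53892·x^2 - 32832·x^3 + 182736·x^4 + 373248·x^5 + 186624·x^6)·Dx^2 + (-2346 - 11214·x - 11880·x^2 + 22680·x^3 + 77760·x^4 + 46656·x^5)·Dx^3 + (-139 - 990·x - 1269·x^2 + 7560·x^3 + 31590·x^4 + 46656·x^5 + 23328·x^6)·Dx^4  (order 4).
h: a_k = 0, -96, 216, -448, 1380, -4128, 60816/5, …
ICs: h(0) = 0, h′(0) = -96, h′′(0) = 432, h′′′(0) = -2688.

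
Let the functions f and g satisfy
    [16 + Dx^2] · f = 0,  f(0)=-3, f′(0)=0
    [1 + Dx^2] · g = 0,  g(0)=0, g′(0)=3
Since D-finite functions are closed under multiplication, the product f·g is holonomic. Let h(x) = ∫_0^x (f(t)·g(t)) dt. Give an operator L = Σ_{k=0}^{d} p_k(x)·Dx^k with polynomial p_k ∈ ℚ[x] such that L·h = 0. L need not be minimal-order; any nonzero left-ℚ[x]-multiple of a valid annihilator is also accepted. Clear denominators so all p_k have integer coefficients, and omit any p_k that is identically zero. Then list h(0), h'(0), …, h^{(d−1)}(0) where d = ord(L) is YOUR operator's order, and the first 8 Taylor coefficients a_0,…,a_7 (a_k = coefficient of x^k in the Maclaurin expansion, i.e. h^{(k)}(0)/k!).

L = 225·Dx + 34·Dx^3 + Dx^5  (order 5).
h: a_k = 0, 0, -9/2, 0, 147/8, 0, -1441/80, 0, …
ICs: h(0) = 0, h′(0) = 0, h′′(0) = -9, h′′′(0) = 0, h′′′′(0) = 441.

f: a_k = -3, 0, 24, 0, -32, 0, 256/15, 0, …
g: a_k = 0, 3, 0, -1/2, 0, 1/40, 0, -1/1680, …
f·g: L₀ = L_f ⊗_s L_g, ord ≤ 2·2.
h=∫₀ˣh₀: take L = L₀·Dx.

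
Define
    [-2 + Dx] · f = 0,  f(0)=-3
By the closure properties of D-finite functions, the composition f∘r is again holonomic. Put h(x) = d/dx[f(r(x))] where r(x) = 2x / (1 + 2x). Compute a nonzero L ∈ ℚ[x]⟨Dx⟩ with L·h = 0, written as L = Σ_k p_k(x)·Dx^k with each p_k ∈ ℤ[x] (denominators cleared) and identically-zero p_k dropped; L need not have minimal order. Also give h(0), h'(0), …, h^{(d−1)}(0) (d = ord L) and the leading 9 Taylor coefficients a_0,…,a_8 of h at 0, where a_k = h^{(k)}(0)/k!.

f: a_k = -3, -6, -6, -4, -2, -4/5, -4/15, -8/105, -2/105, …
f∘r: x↦r, Dx↦Dx/r' in L_f ⇒ L₀.
h=h₀': d/dx-closure on L₀ ⇒ L.
L = -8·x + (-1 - 4·x - 4·x^2)·Dx  (order 1).
h: a_k = -12, 0, 48, -128, 192, -512/5, -1280/3, 65536/35, -72704/15, …
ICs: h(0) = -12.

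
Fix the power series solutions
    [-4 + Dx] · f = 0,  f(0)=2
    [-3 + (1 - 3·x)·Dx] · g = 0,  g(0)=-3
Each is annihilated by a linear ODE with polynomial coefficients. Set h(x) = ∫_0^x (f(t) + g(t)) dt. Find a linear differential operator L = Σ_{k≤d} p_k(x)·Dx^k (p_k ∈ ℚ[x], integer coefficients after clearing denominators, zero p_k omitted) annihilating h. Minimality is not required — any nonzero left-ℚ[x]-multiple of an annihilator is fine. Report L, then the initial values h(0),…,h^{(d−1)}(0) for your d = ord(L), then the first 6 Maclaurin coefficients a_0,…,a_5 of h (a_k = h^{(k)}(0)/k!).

L = (24 + 144·x)·Dx + (-2 - 96·x + 144·x^2)·Dx^2 + (-1 + 15·x - 36·x^2)·Dx^3  (order 3).
h: a_k = 0, -1, -1/2, -11/3, -179/12, -133/3, …
ICs: h(0) = 0, h′(0) = -1, h′′(0) = -1.

f: a_k = 2, 8, 16, 64/3, 64/3, 256/15, …
g: a_k = -3, -9, -27, -81, -243, -729, …
f+g: L₀ = lclm(L_f,L_g), ord ≤ 1+1.
h=∫₀ˣh₀: take L = L₀·Dx.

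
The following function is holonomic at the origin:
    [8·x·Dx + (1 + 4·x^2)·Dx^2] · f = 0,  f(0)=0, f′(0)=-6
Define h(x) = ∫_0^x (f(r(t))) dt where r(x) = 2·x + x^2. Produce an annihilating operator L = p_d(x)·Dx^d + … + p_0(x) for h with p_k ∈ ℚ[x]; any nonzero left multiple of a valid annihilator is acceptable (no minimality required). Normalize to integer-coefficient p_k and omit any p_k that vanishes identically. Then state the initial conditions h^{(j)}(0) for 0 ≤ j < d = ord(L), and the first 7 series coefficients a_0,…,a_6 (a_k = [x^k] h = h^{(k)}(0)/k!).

f: a_k = 0, -6, 0, 8, 0, -96/5, 0, …
f∘r: x↦r, Dx↦Dx/r' in L_f ⇒ L₀.
h=∫₀ˣh₀: take L = L₀·Dx.
L = (-1 + 32·x + 64·x^2 + 48·x^3 + 12·x^4)·Dx^2 + (1 + x + 16·x^2 + 32·x^3 + 20·x^4 + 4·x^5)·Dx^3  (order 3).
h: a_k = 0, 0, -6, -2, 16, 96/5, -472/5, …
ICs: h(0) = 0, h′(0) = 0, h′′(0) = -12.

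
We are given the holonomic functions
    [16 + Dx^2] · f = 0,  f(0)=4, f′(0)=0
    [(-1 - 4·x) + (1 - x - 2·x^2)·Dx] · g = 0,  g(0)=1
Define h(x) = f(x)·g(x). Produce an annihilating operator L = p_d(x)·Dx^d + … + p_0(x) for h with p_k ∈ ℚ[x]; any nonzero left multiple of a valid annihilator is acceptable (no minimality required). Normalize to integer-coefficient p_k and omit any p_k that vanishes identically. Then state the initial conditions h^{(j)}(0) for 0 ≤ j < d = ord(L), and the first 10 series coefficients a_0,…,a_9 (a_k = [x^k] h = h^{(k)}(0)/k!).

L = (-12 + 16·x + 32·x^2) + (2 + 8·x)·Dx + (-1 + x + 2·x^2)·Dx^2  (order 2).
h: a_k = 4, 4, -20, -12, -28/3, -100/3, -3364/45, -6364/45, -89596/315, -59564/105, …
ICs: h(0) = 4, h′(0) = 4.

f: a_k = 4, 0, -32, 0, 128/3, 0, -1024/45, 0, 2048/315, 0, …
g: a_k = 1, 1, 3, 5, 11, 21, 43, 85, 171, 341, …
L₀ := L_f ⊗_s L_g (sym. prod.), ord ≤ 2.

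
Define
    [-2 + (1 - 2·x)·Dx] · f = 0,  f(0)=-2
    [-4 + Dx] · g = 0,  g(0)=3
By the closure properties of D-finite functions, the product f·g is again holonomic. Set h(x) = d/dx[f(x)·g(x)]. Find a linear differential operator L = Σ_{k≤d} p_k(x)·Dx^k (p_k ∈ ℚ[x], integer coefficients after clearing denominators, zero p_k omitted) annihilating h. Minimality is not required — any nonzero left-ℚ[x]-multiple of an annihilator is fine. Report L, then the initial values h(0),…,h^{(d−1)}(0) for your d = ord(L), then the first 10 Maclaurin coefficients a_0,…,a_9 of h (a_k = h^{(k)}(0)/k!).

L = (20 - 48·x + 32·x^2) + (-3 + 10·x - 8·x^2)·Dx  (order 1).
h: a_k = -36, -240, -912, -2688, -6976, -84736/5, -39680, -9531392/105, -21449728/105, -143003648/315, …
ICs: h(0) = -36.

f: a_k = -2, -4, -8, -16, -32, -64, -128, -256, -512, -1024, …
g: a_k = 3, 12, 24, 32, 32, 128/5, 256/15, 1024/105, 512/105, 2048/945, …
h₀=f·g: eliminate ⇒ L₀, order ≤ 1·1.
Differentiate: ansatz ord ≤ ord L₀ ⇒ L.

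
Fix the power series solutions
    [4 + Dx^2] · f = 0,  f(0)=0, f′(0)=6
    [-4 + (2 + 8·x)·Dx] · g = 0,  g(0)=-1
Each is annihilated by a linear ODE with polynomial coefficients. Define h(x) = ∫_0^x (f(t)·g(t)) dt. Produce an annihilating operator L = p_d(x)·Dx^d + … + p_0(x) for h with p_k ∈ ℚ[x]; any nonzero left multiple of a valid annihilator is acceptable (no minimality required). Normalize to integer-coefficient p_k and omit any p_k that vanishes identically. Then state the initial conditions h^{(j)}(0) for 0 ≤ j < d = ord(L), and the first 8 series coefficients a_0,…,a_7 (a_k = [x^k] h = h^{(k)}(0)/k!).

L = (16 + 32·x + 64·x^2)·Dx + (-4 - 16·x)·Dx^2 + (1 + 8·x + 16·x^2)·Dx^3  (order 3).
h: a_k = 0, 0, -3, -4, 4, -16/5, 128/15, -768/35, …
ICs: h(0) = 0, h′(0) = 0, h′′(0) = -6.

f: a_k = 0, 6, 0, -4, 0, 4/5, 0, -8/105, …
g: a_k = -1, -2, 2, -4, 10, -28, 84, -264, …
Sym-product of L_f,L_g gives L₀ (≤ ord 2).
h=∫₀ˣh₀: take L = L₀·Dx.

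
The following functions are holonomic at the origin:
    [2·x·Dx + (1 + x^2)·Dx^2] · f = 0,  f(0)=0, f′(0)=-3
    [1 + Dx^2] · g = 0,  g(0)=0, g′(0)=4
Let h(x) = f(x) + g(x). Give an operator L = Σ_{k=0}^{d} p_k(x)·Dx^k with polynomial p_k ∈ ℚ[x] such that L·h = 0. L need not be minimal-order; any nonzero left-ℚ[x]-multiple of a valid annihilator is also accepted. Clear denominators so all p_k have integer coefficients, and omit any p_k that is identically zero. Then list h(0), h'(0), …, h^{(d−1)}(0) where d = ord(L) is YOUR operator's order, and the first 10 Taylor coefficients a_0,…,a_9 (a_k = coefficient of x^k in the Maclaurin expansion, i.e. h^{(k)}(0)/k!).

L = (-22·x + 28·x^3 + 2·x^5)·Dx + (-1 + 7·x^2 + 9·x^4 + x^6)·Dx^2 + (-22·x + 28·x^3 + 2·x^5)·Dx^3 + (-1 + 7·x^2 + 9·x^4 + x^6)·Dx^4  (order 4).
h: a_k = 0, 1, 0, 1/3, 0, -17/30, 0, 77/180, 0, -30239/90720, …
ICs: h(0) = 0, h′(0) = 1, h′′(0) = 0, h′′′(0) = 2.

f: a_k = 0, -3, 0, 1, 0, -3/5, 0, 3/7, 0, -1/3, …
g: a_k = 0, 4, 0, -2/3, 0, 1/30, 0, -1/1260, 0, 1/90720, …
h₀=f+g: left-lcm gives L₀, ord ≤ 4.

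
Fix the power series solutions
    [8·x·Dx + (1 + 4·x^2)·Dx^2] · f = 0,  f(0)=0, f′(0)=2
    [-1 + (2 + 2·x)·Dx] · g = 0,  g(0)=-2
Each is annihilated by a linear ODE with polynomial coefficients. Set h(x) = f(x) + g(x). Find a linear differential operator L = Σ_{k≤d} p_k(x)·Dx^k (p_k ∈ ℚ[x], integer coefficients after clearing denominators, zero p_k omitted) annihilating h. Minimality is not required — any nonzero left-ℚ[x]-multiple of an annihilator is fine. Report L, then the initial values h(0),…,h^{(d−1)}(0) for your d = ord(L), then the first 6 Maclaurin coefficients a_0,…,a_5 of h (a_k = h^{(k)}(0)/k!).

f: a_k = 0, 2, 0, -8/3, 0, 32/5, …
g: a_k = -2, -1, 1/4, -1/8, 5/64, -7/128, …
f+g: L₀ = lclm(L_f,L_g), ord ≤ 2+1.
L = (-16 - 40·x + 192·x^2 + 96·x^3)·Dx + (-35 - 64·x + 328·x^2 + 768·x^3 + 336·x^4)·Dx^2 + (-2 + 30·x + 48·x^2 + 144·x^3 + 224·x^4 + 96·x^5)·Dx^3  (order 3).
h: a_k = -2, 1, 1/4, -67/24, 5/64, 4061/640, …
ICs: h(0) = -2, h′(0) = 1, h′′(0) = 1/2.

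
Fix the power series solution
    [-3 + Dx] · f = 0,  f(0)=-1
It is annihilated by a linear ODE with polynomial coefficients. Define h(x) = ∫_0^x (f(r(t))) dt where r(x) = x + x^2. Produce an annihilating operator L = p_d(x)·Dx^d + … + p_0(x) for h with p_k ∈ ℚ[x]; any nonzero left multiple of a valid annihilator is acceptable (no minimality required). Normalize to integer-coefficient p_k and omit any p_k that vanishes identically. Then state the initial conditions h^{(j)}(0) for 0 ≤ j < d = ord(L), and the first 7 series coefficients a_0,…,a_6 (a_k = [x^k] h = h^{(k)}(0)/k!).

L = (-3 - 6·x)·Dx + Dx^2  (order 2).
h: a_k = 0, -1, -3/2, -5/2, -27/8, -171/40, -387/80, …
ICs: h(0) = 0, h′(0) = -1.

f: a_k = -1, -3, -9/2, -9/2, -27/8, -81/40, -81/80, …
h₀=f(r): pull back L_f along r ⇒ L₀.
∫: right-multiply L₀ by Dx.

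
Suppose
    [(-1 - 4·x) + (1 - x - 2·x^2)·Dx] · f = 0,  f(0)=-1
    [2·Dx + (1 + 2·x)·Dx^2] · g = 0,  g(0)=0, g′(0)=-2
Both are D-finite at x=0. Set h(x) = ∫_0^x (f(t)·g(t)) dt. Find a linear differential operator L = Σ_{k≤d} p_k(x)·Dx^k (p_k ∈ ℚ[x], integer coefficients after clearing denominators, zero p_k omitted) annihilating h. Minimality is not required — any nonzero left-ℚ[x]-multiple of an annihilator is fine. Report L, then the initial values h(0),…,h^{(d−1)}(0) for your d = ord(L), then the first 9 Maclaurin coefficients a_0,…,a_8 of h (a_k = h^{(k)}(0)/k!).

L = (6 + 16·x)·Dx + (14·x + 20·x^2)·Dx^2 + (-1 - x + 4·x^2 + 4·x^3)·Dx^3  (order 3).
h: a_k = 0, 0, 1, 0, 5/3, 8/15, 56/15, 256/105, 1052/105, …
ICs: h(0) = 0, h′(0) = 0, h′′(0) = 2.

f: a_k = -1, -1, -3, -5, -11, -21, -43, -85, -171, …
g: a_k = 0, -2, 2, -8/3, 4, -32/5, 32/3, -128/7, 32, …
h₀=f·g: eliminate ⇒ L₀, order ≤ 1·2.
h=∫h₀ ⇒ L = L₀·Dx.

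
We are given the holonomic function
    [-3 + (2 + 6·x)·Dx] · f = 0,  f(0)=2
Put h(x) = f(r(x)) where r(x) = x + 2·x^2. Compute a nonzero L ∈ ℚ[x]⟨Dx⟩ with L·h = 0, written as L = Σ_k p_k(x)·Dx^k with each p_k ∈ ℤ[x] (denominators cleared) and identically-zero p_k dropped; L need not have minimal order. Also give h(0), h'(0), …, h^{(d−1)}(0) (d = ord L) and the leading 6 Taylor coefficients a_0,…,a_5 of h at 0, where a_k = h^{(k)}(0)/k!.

f: a_k = 2, 3, -9/4, 27/8, -405/64, 1701/128, …
f∘r: x↦r, Dx↦Dx/r' in L_f ⇒ L₀.
L = (-3 - 12·x) + (2 + 6·x + 12·x^2)·Dx  (order 1).
h: a_k = 2, 3, 15/4, -45/8, 315/64, 405/128, …
ICs: h(0) = 2.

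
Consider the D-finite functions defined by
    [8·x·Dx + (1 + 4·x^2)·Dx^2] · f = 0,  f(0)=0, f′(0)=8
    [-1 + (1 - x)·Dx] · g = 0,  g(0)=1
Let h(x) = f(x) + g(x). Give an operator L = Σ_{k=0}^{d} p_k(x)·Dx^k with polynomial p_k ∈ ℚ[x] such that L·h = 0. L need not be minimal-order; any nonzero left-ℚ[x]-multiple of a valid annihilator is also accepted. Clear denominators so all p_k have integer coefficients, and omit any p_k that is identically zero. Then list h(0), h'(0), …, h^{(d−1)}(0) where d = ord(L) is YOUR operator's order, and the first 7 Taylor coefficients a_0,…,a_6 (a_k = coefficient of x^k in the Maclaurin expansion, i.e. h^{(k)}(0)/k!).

f: a_k = 0, 8, 0, -32/3, 0, 128/5, 0, …
g: a_k = 1, 1, 1, 1, 1, 1, 1, …
f+g: L₀ = lclm(L_f,L_g), ord ≤ 2+1.
L = (8 - 32·x - 96·x^2)·Dx + (-7 + 8·x + 20·x^2 - 96·x^3)·Dx^2 + (1 + 3·x + 12·x^3 - 16·x^4)·Dx^3  (order 3).
h: a_k = 1, 9, 1, -29/3, 1, 133/5, 1, …
ICs: h(0) = 1, h′(0) = 9, h′′(0) = 2.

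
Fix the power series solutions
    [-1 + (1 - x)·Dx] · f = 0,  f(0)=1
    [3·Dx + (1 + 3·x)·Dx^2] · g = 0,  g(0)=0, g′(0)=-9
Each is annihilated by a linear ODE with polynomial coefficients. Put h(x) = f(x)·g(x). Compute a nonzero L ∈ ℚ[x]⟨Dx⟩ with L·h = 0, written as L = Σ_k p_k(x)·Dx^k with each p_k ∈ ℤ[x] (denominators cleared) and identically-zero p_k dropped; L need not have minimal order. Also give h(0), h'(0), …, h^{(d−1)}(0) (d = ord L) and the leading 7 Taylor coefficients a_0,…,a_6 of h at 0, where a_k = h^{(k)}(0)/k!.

f: a_k = 1, 1, 1, 1, 1, 1, 1, …
g: a_k = 0, -9, 27/2, -27, 243/4, -729/5, 729/2, …
Sym-product of L_f,L_g gives L₀ (≤ ord 2).
L = 3 + (-1 + 9·x)·Dx + (-1 - 2·x + 3·x^2)·Dx^2  (order 2).
h: a_k = 0, -9, 9/2, -45/2, 153/4, -2151/20, 5139/20, …
ICs: h(0) = 0, h′(0) = -9.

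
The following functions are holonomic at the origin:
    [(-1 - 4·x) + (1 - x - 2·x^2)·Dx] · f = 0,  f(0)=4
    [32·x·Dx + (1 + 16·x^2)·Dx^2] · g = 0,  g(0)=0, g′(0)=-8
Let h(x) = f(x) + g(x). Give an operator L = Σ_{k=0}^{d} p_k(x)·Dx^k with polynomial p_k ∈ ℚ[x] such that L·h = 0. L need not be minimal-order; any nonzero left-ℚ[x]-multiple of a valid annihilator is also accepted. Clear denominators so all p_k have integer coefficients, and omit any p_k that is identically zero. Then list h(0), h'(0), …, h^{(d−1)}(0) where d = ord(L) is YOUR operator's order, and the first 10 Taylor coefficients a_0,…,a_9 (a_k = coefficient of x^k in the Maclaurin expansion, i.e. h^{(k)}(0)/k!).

L = (-96 + 384·x + 6912·x^2 + 15360·x^3 + 40704·x^4 + 12288·x^6)·Dx + (31 + 104·x - 392·x^2 + 736·x^3 + 14912·x^4 + 27904·x^5 + 3072·x^6 + 12288·x^7)·Dx^2 + (-3 - 19·x - 128·x^2 - 152·x^3 - 1128·x^4 + 2496·x^5 + 2560·x^6 + 1024·x^7 + 2048·x^8)·Dx^3  (order 3).
h: a_k = 4, -4, 12, 188/3, 44, -1628/5, 172, 35148/7, 684, -512012/9, …
ICs: h(0) = 4, h′(0) = -4, h′′(0) = 24.

f: a_k = 4, 4, 12, 20, 44, 84, 172, 340, 684, 1364, …
g: a_k = 0, -8, 0, 128/3, 0, -2048/5, 0, 32768/7, 0, -524288/9, …
Weyl lclm of L_f,L_g ⇒ L₀ (ord ≤ 3).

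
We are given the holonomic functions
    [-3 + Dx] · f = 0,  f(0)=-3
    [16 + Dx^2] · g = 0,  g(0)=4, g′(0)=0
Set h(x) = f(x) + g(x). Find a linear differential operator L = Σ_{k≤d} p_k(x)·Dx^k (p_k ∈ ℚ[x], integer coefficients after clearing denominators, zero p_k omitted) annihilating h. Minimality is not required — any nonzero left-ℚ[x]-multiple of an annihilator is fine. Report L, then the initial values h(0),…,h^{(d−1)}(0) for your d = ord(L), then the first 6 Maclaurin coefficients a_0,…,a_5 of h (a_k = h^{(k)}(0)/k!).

L = -48 + 16·Dx - 3·Dx^2 + Dx^3  (order 3).
h: a_k = 1, -9, -91/2, -27/2, 781/24, -243/40, …
ICs: h(0) = 1, h′(0) = -9, h′′(0) = -91.

f: a_k = -3, -9, -27/2, -27/2, -81/8, -243/40, …
g: a_k = 4, 0, -32, 0, 128/3, 0, …
Sum ⇒ L₀ = lclm(L_f,L_g) in ℚ(x)⟨Dx⟩.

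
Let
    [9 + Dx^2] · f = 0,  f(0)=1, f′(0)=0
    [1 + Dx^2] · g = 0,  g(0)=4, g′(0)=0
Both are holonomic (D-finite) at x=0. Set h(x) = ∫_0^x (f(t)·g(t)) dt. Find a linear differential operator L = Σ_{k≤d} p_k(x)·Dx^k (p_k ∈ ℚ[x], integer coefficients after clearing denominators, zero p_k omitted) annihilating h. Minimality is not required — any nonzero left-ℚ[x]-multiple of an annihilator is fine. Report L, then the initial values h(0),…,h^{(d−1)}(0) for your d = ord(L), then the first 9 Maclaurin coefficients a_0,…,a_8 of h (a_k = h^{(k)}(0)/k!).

f: a_k = 1, 0, -9/2, 0, 27/8, 0, -81/80, 0, 729/4480, …
g: a_k = 4, 0, -2, 0, 1/6, 0, -1/180, 0, 1/10080, …
Sym-product of L_f,L_g gives L₀ (≤ ord 4).
Integrate: L := L₀·Dx.
L = 64·Dx + 20·Dx^3 + Dx^5  (order 5).
h: a_k = 0, 4, 0, -20/3, 0, 68/15, 0, -104/63, 0, …
ICs: h(0) = 0, h′(0) = 4, h′′(0) = 0, h′′′(0) = -40, h′′′′(0) = 0.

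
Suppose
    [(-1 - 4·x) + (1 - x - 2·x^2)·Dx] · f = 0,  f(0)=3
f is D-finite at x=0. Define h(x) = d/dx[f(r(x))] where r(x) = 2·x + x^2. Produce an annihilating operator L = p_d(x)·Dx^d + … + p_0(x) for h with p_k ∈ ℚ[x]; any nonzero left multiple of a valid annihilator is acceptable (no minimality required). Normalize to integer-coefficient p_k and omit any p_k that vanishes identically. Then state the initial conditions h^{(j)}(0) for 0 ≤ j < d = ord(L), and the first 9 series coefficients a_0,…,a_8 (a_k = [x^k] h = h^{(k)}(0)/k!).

L = (13 + 52·x + 186·x^2 + 160·x^3 + 40·x^4) + (-1 - 5·x + 26·x^2 + 62·x^3 + 40·x^4 + 8·x^5)·Dx  (order 1).
h: a_k = 6, 78, 468, 2868, 15810, 84618, 438984, 2232648, 11175462, …
ICs: h(0) = 6.

f: a_k = 3, 3, 9, 15, 33, 63, 129, 255, 513, …
f∘r: x↦r, Dx↦Dx/r' in L_f ⇒ L₀.
Derive L from L₀ (diff closure).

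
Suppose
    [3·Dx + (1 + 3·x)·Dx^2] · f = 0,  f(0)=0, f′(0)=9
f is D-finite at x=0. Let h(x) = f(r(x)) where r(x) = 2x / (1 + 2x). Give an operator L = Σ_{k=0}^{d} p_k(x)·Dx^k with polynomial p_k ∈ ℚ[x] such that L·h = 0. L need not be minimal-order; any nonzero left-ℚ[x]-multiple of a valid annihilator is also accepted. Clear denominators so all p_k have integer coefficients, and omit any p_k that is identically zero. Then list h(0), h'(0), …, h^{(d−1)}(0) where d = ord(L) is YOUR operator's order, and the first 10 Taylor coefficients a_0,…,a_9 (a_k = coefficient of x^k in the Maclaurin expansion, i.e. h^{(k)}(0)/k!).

f: a_k = 0, 9, -27/2, 27, -243/4, 729/5, -729/2, 6561/7, -19683/8, 6561, …
Substitute x→r, Dx→(1/r')Dx; clear ⇒ L₀.
L = (10 + 32·x)·Dx + (1 + 10·x + 16·x^2)·Dx^2  (order 2).
h: a_k = 0, 18, -90, 504, -3060, 98208/5, -131040, 6291072/7, -6291360, 44739072, …
ICs: h(0) = 0, h′(0) = 18.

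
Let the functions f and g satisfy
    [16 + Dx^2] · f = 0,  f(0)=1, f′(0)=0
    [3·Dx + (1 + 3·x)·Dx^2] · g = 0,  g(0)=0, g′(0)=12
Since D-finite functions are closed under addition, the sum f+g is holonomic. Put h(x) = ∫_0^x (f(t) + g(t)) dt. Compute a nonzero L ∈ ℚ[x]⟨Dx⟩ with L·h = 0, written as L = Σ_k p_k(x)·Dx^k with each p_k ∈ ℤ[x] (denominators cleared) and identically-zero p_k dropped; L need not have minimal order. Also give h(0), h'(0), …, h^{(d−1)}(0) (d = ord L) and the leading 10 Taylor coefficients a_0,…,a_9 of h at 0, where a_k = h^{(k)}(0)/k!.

f: a_k = 1, 0, -8, 0, 32/3, 0, -256/45, 0, 512/315, 0, …
g: a_k = 0, 12, -18, 36, -81, 972/5, -486, 8748/7, -6561/2, 8748, …
Sum ⇒ L₀ = lclm(L_f,L_g) in ℚ(x)⟨Dx⟩.
∫: right-multiply L₀ by Dx.
L = (1680 + 2304·x + 3456·x^2)·Dx^2 + (272 + 1584·x + 3456·x^2 + 3456·x^3)·Dx^3 + (105 + 144·x + 216·x^2)·Dx^4 + (17 + 99·x + 216·x^2 + 216·x^3)·Dx^5  (order 5).
h: a_k = 0, 1, 6, -26/3, 9, -211/15, 162/5, -22126/315, 2187/14, -2065691/5670, …
ICs: h(0) = 0, h′(0) = 1, h′′(0) = 12, h′′′(0) = -52, h′′′′(0) = 216.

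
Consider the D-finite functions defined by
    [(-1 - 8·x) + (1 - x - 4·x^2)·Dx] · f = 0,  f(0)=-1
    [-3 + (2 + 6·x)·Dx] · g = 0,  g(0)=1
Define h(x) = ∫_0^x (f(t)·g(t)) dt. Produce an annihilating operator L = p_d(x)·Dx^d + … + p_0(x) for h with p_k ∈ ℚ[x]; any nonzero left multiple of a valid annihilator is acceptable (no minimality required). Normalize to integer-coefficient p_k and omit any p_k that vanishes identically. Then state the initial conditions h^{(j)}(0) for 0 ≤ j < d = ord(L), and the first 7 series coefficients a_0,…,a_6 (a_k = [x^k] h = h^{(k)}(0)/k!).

f: a_k = -1, -1, -5, -9, -29, -65, -181, …
g: a_k = 1, 3/2, -9/8, 27/16, -405/128, 1701/256, -15309/1024, …
L₀ := L_f ⊗_s L_g (sym. prod.), ord ≤ 1.
∫: right-multiply L₀ by Dx.
L = (5 + 19·x + 36·x^2)·Dx + (-2 - 4·x + 14·x^2 + 24·x^3)·Dx^2  (order 2).
h: a_k = 0, -1, -5/4, -43/24, -273/64, -4531/640, -28235/1536, …
ICs: h(0) = 0, h′(0) = -1.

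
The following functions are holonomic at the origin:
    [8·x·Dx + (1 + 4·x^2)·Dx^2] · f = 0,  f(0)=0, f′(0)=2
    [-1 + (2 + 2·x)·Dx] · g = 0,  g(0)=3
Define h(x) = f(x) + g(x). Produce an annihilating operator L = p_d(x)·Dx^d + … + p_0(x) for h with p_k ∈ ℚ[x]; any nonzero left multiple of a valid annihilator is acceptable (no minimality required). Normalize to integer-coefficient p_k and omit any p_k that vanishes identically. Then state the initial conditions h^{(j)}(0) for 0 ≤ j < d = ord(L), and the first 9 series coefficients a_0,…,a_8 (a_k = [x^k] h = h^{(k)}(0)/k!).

L = (-16 - 40·x + 192·x^2 + 96·x^3)·Dx + (-35 - 64·x + 328·x^2 + 768·x^3 + 336·x^4)·Dx^2 + (-2 + 30·x + 48·x^2 + 144·x^3 + 224·x^4 + 96·x^5)·Dx^3  (order 3).
h: a_k = 3, 7/2, -3/8, -119/48, -15/128, 8297/1280, -63/1024, -261451/14336, -1287/32768, …
ICs: h(0) = 3, h′(0) = 7/2, h′′(0) = -3/4.

f: a_k = 0, 2, 0, -8/3, 0, 32/5, 0, -128/7, 0, …
g: a_k = 3, 3/2, -3/8, 3/16, -15/128, 21/256, -63/1024, 99/2048, -1287/32768, …
L₀ := lclm(L_f,L_g); ord L₀ ≤ 2+1.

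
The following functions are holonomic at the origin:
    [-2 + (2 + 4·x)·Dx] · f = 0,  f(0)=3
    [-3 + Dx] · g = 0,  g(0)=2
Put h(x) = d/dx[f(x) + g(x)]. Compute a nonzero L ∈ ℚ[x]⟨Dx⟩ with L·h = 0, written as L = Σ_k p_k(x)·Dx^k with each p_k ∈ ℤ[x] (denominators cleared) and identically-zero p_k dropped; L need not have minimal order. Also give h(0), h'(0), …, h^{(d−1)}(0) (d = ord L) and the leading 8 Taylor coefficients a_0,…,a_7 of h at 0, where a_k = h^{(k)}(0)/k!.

f: a_k = 3, 3, -3/2, 3/2, -15/8, 21/8, -63/16, 99/16, …
g: a_k = 2, 6, 9, 9, 27/4, 81/20, 81/40, 243/280, …
f+g: L₀ = lclm(L_f,L_g), ord ≤ 1+1.
h₀' ⇒ L via d/dx closure of L₀.
L = (-9 - 9·x) + (-3 - 18·x - 18·x^2)·Dx + (2 + 7·x + 6·x^2)·Dx^2  (order 2).
h: a_k = 9, 15, 63/2, 39/2, 267/8, -459/40, 3951/80, -43587/560, …
ICs: h(0) = 9, h′(0) = 15.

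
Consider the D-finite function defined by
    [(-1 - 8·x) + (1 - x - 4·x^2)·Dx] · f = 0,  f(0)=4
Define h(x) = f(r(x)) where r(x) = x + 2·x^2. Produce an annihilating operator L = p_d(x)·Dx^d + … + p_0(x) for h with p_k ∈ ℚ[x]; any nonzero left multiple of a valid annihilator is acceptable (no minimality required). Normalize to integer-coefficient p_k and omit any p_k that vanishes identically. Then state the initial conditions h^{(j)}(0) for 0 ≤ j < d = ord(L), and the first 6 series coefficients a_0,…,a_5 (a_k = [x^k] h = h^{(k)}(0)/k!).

L = (1 + 12·x + 48·x^2 + 64·x^3) + (-1 + x + 6·x^2 + 16·x^3 + 16·x^4)·Dx  (order 1).
h: a_k = 4, 4, 28, 116, 412, 1620, …
ICs: h(0) = 4.

f: a_k = 4, 4, 20, 36, 116, 260, …
Change of var in L_f (x↦r) gives L₀.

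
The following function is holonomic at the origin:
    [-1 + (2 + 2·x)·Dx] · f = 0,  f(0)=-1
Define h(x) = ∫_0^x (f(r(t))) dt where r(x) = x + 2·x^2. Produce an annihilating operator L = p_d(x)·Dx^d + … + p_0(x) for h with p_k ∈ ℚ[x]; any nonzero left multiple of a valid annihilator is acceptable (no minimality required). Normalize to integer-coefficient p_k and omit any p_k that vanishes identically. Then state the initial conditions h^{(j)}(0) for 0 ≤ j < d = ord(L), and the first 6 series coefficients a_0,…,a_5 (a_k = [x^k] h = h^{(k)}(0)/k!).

L = (-1 - 4·x)·Dx + (2 + 2·x + 4·x^2)·Dx^2  (order 2).
h: a_k = 0, -1, -1/4, -7/24, 7/64, 21/640, …
ICs: h(0) = 0, h′(0) = -1.

f: a_k = -1, -1/2, 1/8, -1/16, 5/128, -7/256, …
L₀ from L_f via x↦r, Dx↦r'^{-1}Dx.
∫: right-multiply L₀ by Dx.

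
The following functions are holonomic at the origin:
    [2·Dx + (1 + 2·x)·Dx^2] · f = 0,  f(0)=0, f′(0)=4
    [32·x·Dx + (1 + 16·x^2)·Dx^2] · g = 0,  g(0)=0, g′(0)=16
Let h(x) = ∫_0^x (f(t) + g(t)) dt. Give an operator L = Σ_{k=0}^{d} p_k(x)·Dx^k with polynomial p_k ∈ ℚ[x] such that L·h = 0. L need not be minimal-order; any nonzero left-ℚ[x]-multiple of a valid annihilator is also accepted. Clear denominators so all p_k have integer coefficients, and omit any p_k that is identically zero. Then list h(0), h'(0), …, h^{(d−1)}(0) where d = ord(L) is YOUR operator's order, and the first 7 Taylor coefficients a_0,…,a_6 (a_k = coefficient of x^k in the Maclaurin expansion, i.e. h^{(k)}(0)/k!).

L = (-32 - 192·x + 1536·x^2 + 1024·x^3)·Dx^2 + (-20 - 64·x + 576·x^2 + 3072·x^3 + 2048·x^4)·Dx^3 + (-1 + 14·x + 32·x^2 + 256·x^3 + 768·x^4 + 512·x^5)·Dx^4  (order 4).
h: a_k = 0, 0, 10, -4/3, -20, -8/5, 416/3, …
ICs: h(0) = 0, h′(0) = 0, h′′(0) = 20, h′′′(0) = -8.

f: a_k = 0, 4, -4, 16/3, -8, 64/5, -64/3, …
g: a_k = 0, 16, 0, -256/3, 0, 4096/5, 0, …
f+g: L₀ = lclm(L_f,L_g), ord ≤ 2+2.
h=∫h₀ ⇒ L = L₀·Dx.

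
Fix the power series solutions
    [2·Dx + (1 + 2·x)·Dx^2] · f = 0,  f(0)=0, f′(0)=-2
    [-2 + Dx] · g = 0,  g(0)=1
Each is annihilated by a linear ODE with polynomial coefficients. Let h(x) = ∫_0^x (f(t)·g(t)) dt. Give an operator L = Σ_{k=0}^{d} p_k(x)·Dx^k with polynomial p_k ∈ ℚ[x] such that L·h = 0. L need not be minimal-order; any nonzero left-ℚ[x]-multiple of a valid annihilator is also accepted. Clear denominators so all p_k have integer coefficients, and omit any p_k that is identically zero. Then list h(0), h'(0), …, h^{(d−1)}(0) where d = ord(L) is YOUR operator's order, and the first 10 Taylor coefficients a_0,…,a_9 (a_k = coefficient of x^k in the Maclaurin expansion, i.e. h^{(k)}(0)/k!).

L = 8·x·Dx + (-2 - 8·x)·Dx^2 + (1 + 2·x)·Dx^3  (order 3).
h: a_k = 0, 0, -1, -2/3, -2/3, 0, -2/5, 4/9, -46/63, 464/405, …
ICs: h(0) = 0, h′(0) = 0, h′′(0) = -2.

f: a_k = 0, -2, 2, -8/3, 4, -32/5, 32/3, -128/7, 32, -512/9, …
g: a_k = 1, 2, 2, 4/3, 2/3, 4/15, 4/45, 8/315, 2/315, 4/2835, …
f·g: L₀ = L_f ⊗_s L_g, ord ≤ 2·1.
h=∫₀ˣh₀: take L = L₀·Dx.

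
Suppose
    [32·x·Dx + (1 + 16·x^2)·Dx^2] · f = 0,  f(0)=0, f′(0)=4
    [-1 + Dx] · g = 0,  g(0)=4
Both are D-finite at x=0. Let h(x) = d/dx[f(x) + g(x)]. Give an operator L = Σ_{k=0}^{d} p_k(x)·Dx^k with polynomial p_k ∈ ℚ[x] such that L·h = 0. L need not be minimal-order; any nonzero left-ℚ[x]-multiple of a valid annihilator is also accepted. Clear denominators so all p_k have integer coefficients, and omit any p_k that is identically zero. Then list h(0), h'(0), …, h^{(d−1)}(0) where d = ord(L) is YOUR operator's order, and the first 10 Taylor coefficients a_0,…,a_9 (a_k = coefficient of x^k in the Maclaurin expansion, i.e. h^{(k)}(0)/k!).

f: a_k = 0, 4, 0, -64/3, 0, 1024/5, 0, -16384/7, 0, 262144/9, …
g: a_k = 4, 4, 2, 2/3, 1/6, 1/30, 1/180, 1/1260, 1/10080, 1/90720, …
h₀=f+g: left-lcm gives L₀, ord ≤ 3.
Differentiate: ansatz ord ≤ ord L₀ ⇒ L.
L = (32 - 32·x - 1536·x^2 - 512·x^3) + (-33 + 1504·x^2 - 256·x^4)·Dx + (1 + 32·x + 32·x^2 + 512·x^3 + 256·x^4)·Dx^2  (order 2).
h: a_k = 8, 4, -62, 2/3, 6145/6, 1/30, -2949119/180, 1/1260, 2642411521/10080, 1/90720, …
ICs: h(0) = 8, h′(0) = 4.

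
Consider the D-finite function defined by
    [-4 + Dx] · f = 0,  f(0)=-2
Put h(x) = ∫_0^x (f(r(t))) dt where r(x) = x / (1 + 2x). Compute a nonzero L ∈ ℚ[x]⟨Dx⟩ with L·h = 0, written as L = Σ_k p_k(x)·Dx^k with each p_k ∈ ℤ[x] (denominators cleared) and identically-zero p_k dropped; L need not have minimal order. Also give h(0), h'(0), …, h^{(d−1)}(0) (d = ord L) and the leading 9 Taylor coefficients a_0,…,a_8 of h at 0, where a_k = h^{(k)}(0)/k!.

L = -4·Dx + (1 + 4·x + 4·x^2)·Dx^2  (order 2).
h: a_k = 0, -2, -4, 0, 8/3, -64/15, 64/15, -512/315, -320/63, …
ICs: h(0) = 0, h′(0) = -2.

f: a_k = -2, -8, -16, -64/3, -64/3, -256/15, -512/45, -2048/315, -1024/315, …
f∘r: x↦r, Dx↦Dx/r' in L_f ⇒ L₀.
Integrate: L := L₀·Dx.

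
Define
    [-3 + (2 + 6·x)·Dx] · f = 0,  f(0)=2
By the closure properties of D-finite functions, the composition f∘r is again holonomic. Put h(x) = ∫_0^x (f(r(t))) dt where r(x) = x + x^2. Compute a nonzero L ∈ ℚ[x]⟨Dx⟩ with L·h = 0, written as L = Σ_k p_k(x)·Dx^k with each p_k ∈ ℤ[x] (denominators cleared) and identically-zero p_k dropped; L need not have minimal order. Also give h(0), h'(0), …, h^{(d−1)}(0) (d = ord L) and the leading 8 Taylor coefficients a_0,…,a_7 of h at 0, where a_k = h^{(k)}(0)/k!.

f: a_k = 2, 3, -9/4, 27/8, -405/64, 1701/128, -15309/512, 72171/1024, …
Substitute x→r, Dx→(1/r')Dx; clear ⇒ L₀.
h=∫h₀ ⇒ L = L₀·Dx.
L = (-3 - 6·x)·Dx + (2 + 6·x + 6·x^2)·Dx^2  (order 2).
h: a_k = 0, 2, 3/2, 1/4, -9/32, 99/320, -81/256, 999/3584, …
ICs: h(0) = 0, h′(0) = 2.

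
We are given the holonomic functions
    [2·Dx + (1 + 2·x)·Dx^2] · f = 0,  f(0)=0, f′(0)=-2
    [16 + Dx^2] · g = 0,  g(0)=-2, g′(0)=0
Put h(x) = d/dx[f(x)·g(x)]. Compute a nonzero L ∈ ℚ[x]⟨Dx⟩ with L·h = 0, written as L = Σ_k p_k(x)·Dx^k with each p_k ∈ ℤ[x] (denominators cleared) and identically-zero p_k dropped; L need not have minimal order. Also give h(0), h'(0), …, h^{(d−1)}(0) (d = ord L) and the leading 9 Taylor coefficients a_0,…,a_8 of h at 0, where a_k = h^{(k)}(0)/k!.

f: a_k = 0, -2, 2, -8/3, 4, -32/5, 32/3, -128/7, 32, …
g: a_k = -2, 0, 16, 0, -64/3, 0, 512/45, 0, -1024/315, …
f·g: L₀ = L_f ⊗_s L_g, ord ≤ 2·2.
h₀' ⇒ L via d/dx closure of L₀.
L = (-896 + 28672·x + 282624·x^2 + 1032192·x^3 + 1826816·x^4 + 1572864·x^5 + 524288·x^6) + (576 + 12416·x + 66560·x^2 + 153600·x^3 + 163840·x^4 + 65536·x^5)·Dx + (280 + 6592·x + 44480·x^2 + 141312·x^3 + 234496·x^4 + 196608·x^5 + 65536·x^6)·Dx^2 + (36 + 776·x + 4160·x^2 + 9600·x^3 + 10240·x^4 + 4096·x^5)·Dx^3 + (21 + 300·x + 1676·x^2 + 4800·x^3 + 7520·x^4 + 6144·x^5 + 2048·x^6)·Dx^4  (order 4).
h: a_k = 4, -8, -80, 96, 64, 0, -3328/15, 15872/45, -62464/105, …
ICs: h(0) = 4, h′(0) = -8, h′′(0) = -160, h′′′(0) = 576.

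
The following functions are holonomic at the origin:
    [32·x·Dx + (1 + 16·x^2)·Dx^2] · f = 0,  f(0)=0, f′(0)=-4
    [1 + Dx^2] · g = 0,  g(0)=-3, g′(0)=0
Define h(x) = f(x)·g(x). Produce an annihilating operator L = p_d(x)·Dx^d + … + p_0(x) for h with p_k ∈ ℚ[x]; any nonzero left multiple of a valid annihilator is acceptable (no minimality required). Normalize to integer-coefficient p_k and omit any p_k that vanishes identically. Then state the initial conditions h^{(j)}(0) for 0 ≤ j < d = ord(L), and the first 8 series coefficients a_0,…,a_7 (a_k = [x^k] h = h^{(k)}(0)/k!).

L = (1105 + 51776·x^2 + 22016·x^4 + 16384·x^6 + 65536·x^8) + (2112·x + 35840·x^3 + 49152·x^5 + 262144·x^7)·Dx + (1122 + 52352·x^2 + 27648·x^4 + 32768·x^6 + 131072·x^8)·Dx^2 + (2112·x + 35840·x^3 + 49152·x^5 + 262144·x^7)·Dx^3 + (17 + 576·x^2 + 5632·x^4 + 16384·x^6 + 65536·x^8)·Dx^4  (order 4).
h: a_k = 0, 12, 0, -70, 0, 6469/10, 0, -3079271/420, …
ICs: h(0) = 0, h′(0) = 12, h′′(0) = 0, h′′′(0) = -420.

f: a_k = 0, -4, 0, 64/3, 0, -1024/5, 0, 16384/7, …
g: a_k = -3, 0, 3/2, 0, -1/8, 0, 1/240, 0, …
f·g: L₀ = L_f ⊗_s L_g, ord ≤ 2·2.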